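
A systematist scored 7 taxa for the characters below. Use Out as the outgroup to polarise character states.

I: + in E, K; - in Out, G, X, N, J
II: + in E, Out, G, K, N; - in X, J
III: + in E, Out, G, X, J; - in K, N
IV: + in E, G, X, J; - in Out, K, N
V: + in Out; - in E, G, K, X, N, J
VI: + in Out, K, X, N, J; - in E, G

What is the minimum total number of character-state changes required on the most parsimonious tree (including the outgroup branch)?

7

Character polarity is set by the outgroup: the derived state is whichever differs from the outgroup's state, so for II, III, V, VI the derived state is '-', and for the remaining characters it is '+'.
I (state '+') occurs in E and K but conflicts with the nesting implied by the other characters — most parsimoniously interpreted as homoplasy.
II: derived state '-' in J and X only — synapomorphy for {J, X}.
III: derived state '-' in K and N only — synapomorphy for {K, N}.
IV: derived state '+' in E, G, J, and X only — synapomorphy for {E, G, J, X}.
V (derived state '-') is shared by all ingroup taxa — unites the whole ingroup.
VI (derived state '-') is shared by E and G — a synapomorphy uniting that clade.
Most parsimonious ingroup topology: (((X,J),(E,G)),(N,K)).
Changes per character on this tree: I: 2; II: 1; III: 1; IV: 1; V: 1; VI: 1.
Total = 7.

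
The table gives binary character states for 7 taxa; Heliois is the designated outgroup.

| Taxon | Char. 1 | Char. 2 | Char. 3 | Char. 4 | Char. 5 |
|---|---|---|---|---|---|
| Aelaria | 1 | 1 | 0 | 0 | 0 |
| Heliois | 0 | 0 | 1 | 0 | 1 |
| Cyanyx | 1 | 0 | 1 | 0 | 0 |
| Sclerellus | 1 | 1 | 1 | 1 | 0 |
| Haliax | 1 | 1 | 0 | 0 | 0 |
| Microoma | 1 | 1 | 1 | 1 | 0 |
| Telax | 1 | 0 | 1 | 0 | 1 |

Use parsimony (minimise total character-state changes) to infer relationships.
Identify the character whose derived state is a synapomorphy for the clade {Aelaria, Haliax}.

Char. 3

Character polarity is set by the outgroup: the derived state is whichever differs from the outgroup's state, so for Char. 3, Char. 5 the derived state is '0', and for the remaining characters it is '1'.
All ingroup taxa share the derived state '1' for Char. 1; it defines the ingroup but does not resolve relationships within it.
Char. 2: derived state '1' in Aelaria, Haliax, Microoma, and Sclerellus only — synapomorphy for {Aelaria, Haliax, Microoma, Sclerellus}.
Only Aelaria and Haliax show the derived state '0' for Char. 3, supporting them as a clade.
Only Microoma and Sclerellus show the derived state '1' for Char. 4, supporting them as a clade.
Char. 5: derived state '0' in Aelaria, Cyanyx, Haliax, Microoma, and Sclerellus only — synapomorphy for {Aelaria, Cyanyx, Haliax, Microoma, Sclerellus}.
Most parsimonious ingroup topology: ((((Haliax,Aelaria),(Microoma,Sclerellus)),Cyanyx),Telax).
The clade {Aelaria, Haliax} is supported by Char. 3: its derived state '0' occurs in exactly those taxa and in no other taxon (including the outgroup).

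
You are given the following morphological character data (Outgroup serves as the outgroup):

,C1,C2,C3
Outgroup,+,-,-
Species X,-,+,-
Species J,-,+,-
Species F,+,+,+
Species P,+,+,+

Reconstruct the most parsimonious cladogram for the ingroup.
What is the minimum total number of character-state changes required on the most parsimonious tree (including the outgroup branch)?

Character polarity is set by the outgroup: the derived state is whichever differs from the outgroup's state, so for C1 the derived state is '-', and for the remaining characters it is '+'.
C1 (derived state '-') is shared by Species J and Species X — a synapomorphy uniting that clade.
C2 (derived state '+') is shared by all ingroup taxa — unites the whole ingroup.
C3 (derived state '+') is shared by Species F and Species P — a synapomorphy uniting that clade.
Most parsimonious ingroup topology: ((Species X,Species J),(Species F,Species P)).
Changes per character on this tree: C1: 1; C2: 1; C3: 1.
Total = 3.

3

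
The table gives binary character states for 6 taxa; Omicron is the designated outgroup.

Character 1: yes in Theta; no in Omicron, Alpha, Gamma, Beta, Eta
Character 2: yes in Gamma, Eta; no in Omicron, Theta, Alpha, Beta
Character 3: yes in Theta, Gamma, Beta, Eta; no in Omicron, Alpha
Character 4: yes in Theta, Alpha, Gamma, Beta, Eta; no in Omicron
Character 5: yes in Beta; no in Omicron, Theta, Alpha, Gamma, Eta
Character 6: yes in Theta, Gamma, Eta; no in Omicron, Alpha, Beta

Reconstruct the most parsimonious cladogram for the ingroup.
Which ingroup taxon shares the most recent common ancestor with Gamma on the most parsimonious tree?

Eta

The outgroup has state 'no' for every character, so 'yes' is the derived state throughout.
Character 1 (derived state 'yes') is unique to Theta (autapomorphy; uninformative for grouping).
Only Eta and Gamma show the derived state 'yes' for Character 2, supporting them as a clade.
Character 3 (derived state 'yes') is shared by Beta, Eta, Gamma, and Theta — a synapomorphy uniting that clade.
Character 4 (derived state 'yes') is shared by all ingroup taxa — unites the whole ingroup.
Character 5 (derived state 'yes') is unique to Beta (autapomorphy; uninformative for grouping).
Character 6 (derived state 'yes') is shared by Eta, Gamma, and Theta — a synapomorphy uniting that clade.
Most parsimonious ingroup topology: (((Theta,(Gamma,Eta)),Beta),Alpha).
Gamma and Eta form a cherry on this tree, so they are sister taxa.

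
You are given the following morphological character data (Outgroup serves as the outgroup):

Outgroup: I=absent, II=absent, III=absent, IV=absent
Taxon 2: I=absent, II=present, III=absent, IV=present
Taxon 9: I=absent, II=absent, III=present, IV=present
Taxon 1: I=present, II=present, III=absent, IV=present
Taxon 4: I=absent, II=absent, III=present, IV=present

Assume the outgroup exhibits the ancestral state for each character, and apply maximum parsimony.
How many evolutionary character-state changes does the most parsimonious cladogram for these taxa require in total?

4

The outgroup has state 'absent' for every character, so 'present' is the derived state throughout.
I: derived state 'present' in Taxon 1 only — an autapomorphy, so it tells us nothing about relationships among taxa.
Only Taxon 1 and Taxon 2 show the derived state 'present' for II, supporting them as a clade.
Only Taxon 4 and Taxon 9 show the derived state 'present' for III, supporting them as a clade.
IV (derived state 'present') is shared by all ingroup taxa — unites the whole ingroup.
Most parsimonious ingroup topology: ((Taxon 2,Taxon 1),(Taxon 9,Taxon 4)).
Changes per character on this tree: I: 1; II: 1; III: 1; IV: 1.
Total = 4.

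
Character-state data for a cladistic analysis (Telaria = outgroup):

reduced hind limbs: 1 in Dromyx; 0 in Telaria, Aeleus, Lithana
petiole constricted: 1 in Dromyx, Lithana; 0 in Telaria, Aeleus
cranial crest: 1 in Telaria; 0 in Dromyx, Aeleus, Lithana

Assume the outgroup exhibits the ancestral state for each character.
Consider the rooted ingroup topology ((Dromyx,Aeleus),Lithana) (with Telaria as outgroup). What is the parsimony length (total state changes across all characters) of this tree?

4

Map each character onto ((Dromyx,Aeleus),Lithana) (rooted by Telaria) and count the minimum state changes it requires (Fitch parsimony):
reduced hind limbs: 1; petiole constricted: 2; cranial crest: 1.
Total tree length = 4.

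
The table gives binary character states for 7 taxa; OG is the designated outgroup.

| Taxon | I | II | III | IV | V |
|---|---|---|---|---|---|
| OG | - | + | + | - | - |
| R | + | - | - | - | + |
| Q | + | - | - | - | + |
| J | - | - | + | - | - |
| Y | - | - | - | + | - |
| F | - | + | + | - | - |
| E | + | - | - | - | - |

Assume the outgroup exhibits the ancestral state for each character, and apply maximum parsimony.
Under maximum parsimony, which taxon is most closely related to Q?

Character polarity is set by the outgroup: the derived state is whichever differs from the outgroup's state, so for II, III the derived state is '-', and for the remaining characters it is '+'.
Only E, Q, and R show the derived state '+' for I, supporting them as a clade.
II: derived state '-' in E, J, Q, R, and Y only — synapomorphy for {E, J, Q, R, Y}.
III: derived state '-' in E, Q, R, and Y only — synapomorphy for {E, Q, R, Y}.
IV: derived state '+' in Y only — an autapomorphy, so it tells us nothing about relationships among taxa.
V: derived state '+' in Q and R only — synapomorphy for {Q, R}.
Most parsimonious ingroup topology: (((((R,Q),E),Y),J),F).
Q and R form a cherry on this tree, so they are sister taxa.

R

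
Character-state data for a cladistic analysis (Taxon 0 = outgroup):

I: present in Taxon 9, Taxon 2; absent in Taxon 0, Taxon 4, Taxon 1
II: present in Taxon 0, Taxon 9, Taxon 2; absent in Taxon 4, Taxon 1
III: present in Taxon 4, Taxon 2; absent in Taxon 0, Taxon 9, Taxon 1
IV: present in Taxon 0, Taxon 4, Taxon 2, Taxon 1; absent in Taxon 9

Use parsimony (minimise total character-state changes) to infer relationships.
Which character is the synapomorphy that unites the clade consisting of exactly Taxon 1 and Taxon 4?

Character polarity is set by the outgroup: the derived state is whichever differs from the outgroup's state, so for II, IV the derived state is 'absent', and for the remaining characters it is 'present'.
Only Taxon 2 and Taxon 9 show the derived state 'present' for I, supporting them as a clade.
II: derived state 'absent' in Taxon 1 and Taxon 4 only — synapomorphy for {Taxon 1, Taxon 4}.
III (state 'present') occurs in Taxon 2 and Taxon 4 but conflicts with the nesting implied by the other characters — most parsimoniously interpreted as homoplasy.
IV (derived state 'absent') is unique to Taxon 9 (autapomorphy; uninformative for grouping).
Most parsimonious ingroup topology: ((Taxon 9,Taxon 2),(Taxon 4,Taxon 1)).
The clade {Taxon 1, Taxon 4} is supported by II: its derived state 'absent' occurs in exactly those taxa and in no other taxon (including the outgroup).

II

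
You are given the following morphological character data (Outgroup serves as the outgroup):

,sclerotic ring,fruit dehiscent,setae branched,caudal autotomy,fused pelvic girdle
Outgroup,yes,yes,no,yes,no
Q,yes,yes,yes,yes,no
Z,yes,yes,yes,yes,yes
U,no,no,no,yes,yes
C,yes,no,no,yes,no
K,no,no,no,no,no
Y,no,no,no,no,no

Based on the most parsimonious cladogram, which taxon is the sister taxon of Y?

Character polarity is set by the outgroup: the derived state is whichever differs from the outgroup's state, so for sclerotic ring, fruit dehiscent, caudal autotomy the derived state is 'no', and for the remaining characters it is 'yes'.
sclerotic ring (derived state 'no') is shared by K, U, and Y — a synapomorphy uniting that clade.
Only C, K, U, and Y show the derived state 'no' for fruit dehiscent, supporting them as a clade.
Only Q and Z show the derived state 'yes' for setae branched, supporting them as a clade.
Only K and Y show the derived state 'no' for caudal autotomy, supporting them as a clade.
fused pelvic girdle groups U and Z, which is incompatible with the clades supported by the remaining characters; treating it as convergent (homoplasy) costs fewer steps than any alternative tree.
Most parsimonious ingroup topology: ((Q,Z),((U,(K,Y)),C)).
Y and K form a cherry on this tree, so they are sister taxa.

K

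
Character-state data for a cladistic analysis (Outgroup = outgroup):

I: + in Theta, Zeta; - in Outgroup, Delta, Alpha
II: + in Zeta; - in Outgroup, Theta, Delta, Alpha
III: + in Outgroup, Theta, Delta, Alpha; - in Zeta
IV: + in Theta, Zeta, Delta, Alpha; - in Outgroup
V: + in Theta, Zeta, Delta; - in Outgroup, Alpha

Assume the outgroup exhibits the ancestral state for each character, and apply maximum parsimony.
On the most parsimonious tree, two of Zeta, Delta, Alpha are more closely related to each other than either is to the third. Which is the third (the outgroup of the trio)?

Character polarity is set by the outgroup: the derived state is whichever differs from the outgroup's state, so for III the derived state is '-', and for the remaining characters it is '+'.
I: derived state '+' in Theta and Zeta only — synapomorphy for {Theta, Zeta}.
II (derived state '+') is unique to Zeta (autapomorphy; uninformative for grouping).
III (derived state '-') is unique to Zeta (autapomorphy; uninformative for grouping).
All ingroup taxa share the derived state '+' for IV; it defines the ingroup but does not resolve relationships within it.
V: derived state '+' in Delta, Theta, and Zeta only — synapomorphy for {Delta, Theta, Zeta}.
Most parsimonious ingroup topology: (((Theta,Zeta),Delta),Alpha).
Zeta and Delta share a more recent common ancestor with each other than either does with Alpha, so Alpha is the least closely related of the three.

Alpha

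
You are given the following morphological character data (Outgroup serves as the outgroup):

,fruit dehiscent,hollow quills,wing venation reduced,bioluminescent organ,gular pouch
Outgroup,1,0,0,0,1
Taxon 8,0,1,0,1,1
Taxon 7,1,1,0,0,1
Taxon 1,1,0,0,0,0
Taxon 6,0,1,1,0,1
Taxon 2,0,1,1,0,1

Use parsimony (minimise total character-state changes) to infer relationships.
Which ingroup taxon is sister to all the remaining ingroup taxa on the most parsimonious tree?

Taxon 1

Character polarity is set by the outgroup: the derived state is whichever differs from the outgroup's state, so for fruit dehiscent, gular pouch the derived state is '0', and for the remaining characters it is '1'.
fruit dehiscent (derived state '0') is shared by Taxon 2, Taxon 6, and Taxon 8 — a synapomorphy uniting that clade.
hollow quills (derived state '1') is shared by Taxon 2, Taxon 6, Taxon 7, and Taxon 8 — a synapomorphy uniting that clade.
wing venation reduced: derived state '1' in Taxon 2 and Taxon 6 only — synapomorphy for {Taxon 2, Taxon 6}.
bioluminescent organ (derived state '1') is unique to Taxon 8 (autapomorphy; uninformative for grouping).
gular pouch (derived state '0') is unique to Taxon 1 (autapomorphy; uninformative for grouping).
Most parsimonious ingroup topology: (((Taxon 8,(Taxon 6,Taxon 2)),Taxon 7),Taxon 1).
Taxon 1 is sister to the clade containing all other ingroup taxa, so it is the earliest-diverging (most basal) ingroup lineage.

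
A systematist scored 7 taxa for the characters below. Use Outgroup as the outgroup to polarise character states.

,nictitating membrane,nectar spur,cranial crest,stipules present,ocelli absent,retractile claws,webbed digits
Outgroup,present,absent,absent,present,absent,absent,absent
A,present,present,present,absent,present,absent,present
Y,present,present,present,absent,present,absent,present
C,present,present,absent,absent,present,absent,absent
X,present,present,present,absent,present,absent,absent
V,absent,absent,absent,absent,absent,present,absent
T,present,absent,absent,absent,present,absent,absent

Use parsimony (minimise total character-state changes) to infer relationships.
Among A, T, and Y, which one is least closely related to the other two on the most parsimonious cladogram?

T

Character polarity is set by the outgroup: the derived state is whichever differs from the outgroup's state, so for nictitating membrane, stipules present the derived state is 'absent', and for the remaining characters it is 'present'.
nictitating membrane: derived state 'absent' in V only — an autapomorphy, so it tells us nothing about relationships among taxa.
Only A, C, X, and Y show the derived state 'present' for nectar spur, supporting them as a clade.
Only A, X, and Y show the derived state 'present' for cranial crest, supporting them as a clade.
stipules present (derived state 'absent') is shared by all ingroup taxa — unites the whole ingroup.
ocelli absent: derived state 'present' in A, C, T, X, and Y only — synapomorphy for {A, C, T, X, Y}.
retractile claws (derived state 'present') is unique to V (autapomorphy; uninformative for grouping).
webbed digits: derived state 'present' in A and Y only — synapomorphy for {A, Y}.
Most parsimonious ingroup topology: (((((A,Y),X),C),T),V).
Y and A share a more recent common ancestor with each other than either does with T, so T is the least closely related of the three.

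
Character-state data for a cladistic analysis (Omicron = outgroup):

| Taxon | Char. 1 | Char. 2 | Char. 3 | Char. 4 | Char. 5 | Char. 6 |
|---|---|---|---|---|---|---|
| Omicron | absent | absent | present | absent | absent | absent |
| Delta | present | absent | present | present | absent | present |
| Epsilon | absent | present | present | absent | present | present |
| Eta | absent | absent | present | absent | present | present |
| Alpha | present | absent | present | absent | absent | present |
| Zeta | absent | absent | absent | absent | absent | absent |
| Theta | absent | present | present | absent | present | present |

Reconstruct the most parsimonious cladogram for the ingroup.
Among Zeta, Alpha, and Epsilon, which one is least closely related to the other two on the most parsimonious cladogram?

Zeta

Character polarity is set by the outgroup: the derived state is whichever differs from the outgroup's state, so for Char. 3 the derived state is 'absent', and for the remaining characters it is 'present'.
Char. 1 (derived state 'present') is shared by Alpha and Delta — a synapomorphy uniting that clade.
Char. 2: derived state 'present' in Epsilon and Theta only — synapomorphy for {Epsilon, Theta}.
Char. 3: derived state 'absent' in Zeta only — an autapomorphy, so it tells us nothing about relationships among taxa.
Char. 4 (derived state 'present') is unique to Delta (autapomorphy; uninformative for grouping).
Char. 5 (derived state 'present') is shared by Epsilon, Eta, and Theta — a synapomorphy uniting that clade.
Char. 6: derived state 'present' in Alpha, Delta, Epsilon, Eta, and Theta only — synapomorphy for {Alpha, Delta, Epsilon, Eta, Theta}.
Most parsimonious ingroup topology: (((Delta,Alpha),((Epsilon,Theta),Eta)),Zeta).
Epsilon and Alpha share a more recent common ancestor with each other than either does with Zeta, so Zeta is the least closely related of the three.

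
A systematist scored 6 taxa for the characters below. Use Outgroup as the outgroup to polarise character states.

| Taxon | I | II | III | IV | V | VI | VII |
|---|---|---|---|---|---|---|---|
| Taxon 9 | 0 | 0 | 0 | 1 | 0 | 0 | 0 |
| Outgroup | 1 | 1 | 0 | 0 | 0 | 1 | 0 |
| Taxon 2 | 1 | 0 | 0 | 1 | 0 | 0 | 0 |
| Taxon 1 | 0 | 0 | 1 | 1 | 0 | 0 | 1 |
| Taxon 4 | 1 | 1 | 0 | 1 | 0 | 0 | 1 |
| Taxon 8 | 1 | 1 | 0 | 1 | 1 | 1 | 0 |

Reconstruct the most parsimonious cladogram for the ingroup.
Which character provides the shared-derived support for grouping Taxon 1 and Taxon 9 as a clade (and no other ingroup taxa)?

Character polarity is set by the outgroup: the derived state is whichever differs from the outgroup's state, so for I, II, VI the derived state is '0', and for the remaining characters it is '1'.
Only Taxon 1 and Taxon 9 show the derived state '0' for I, supporting them as a clade.
II: derived state '0' in Taxon 1, Taxon 2, and Taxon 9 only — synapomorphy for {Taxon 1, Taxon 2, Taxon 9}.
III (derived state '1') is unique to Taxon 1 (autapomorphy; uninformative for grouping).
IV (derived state '1') is shared by all ingroup taxa — unites the whole ingroup.
V: derived state '1' in Taxon 8 only — an autapomorphy, so it tells us nothing about relationships among taxa.
VI (derived state '0') is shared by Taxon 1, Taxon 2, Taxon 4, and Taxon 9 — a synapomorphy uniting that clade.
VII groups Taxon 1 and Taxon 4, which is incompatible with the clades supported by the remaining characters; treating it as convergent (homoplasy) costs fewer steps than any alternative tree.
Most parsimonious ingroup topology: (((Taxon 2,(Taxon 9,Taxon 1)),Taxon 4),Taxon 8).
The clade {Taxon 1, Taxon 9} is supported by I: its derived state '0' occurs in exactly those taxa and in no other taxon (including the outgroup).

I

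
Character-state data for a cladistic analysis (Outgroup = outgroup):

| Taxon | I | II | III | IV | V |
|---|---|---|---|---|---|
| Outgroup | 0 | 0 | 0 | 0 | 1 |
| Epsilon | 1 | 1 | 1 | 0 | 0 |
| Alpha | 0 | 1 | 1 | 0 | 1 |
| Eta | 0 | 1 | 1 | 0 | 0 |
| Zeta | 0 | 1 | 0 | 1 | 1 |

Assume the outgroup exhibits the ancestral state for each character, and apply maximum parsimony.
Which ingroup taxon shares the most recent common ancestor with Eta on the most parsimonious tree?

Character polarity is set by the outgroup: the derived state is whichever differs from the outgroup's state, so for V the derived state is '0', and for the remaining characters it is '1'.
I (derived state '1') is unique to Epsilon (autapomorphy; uninformative for grouping).
II (derived state '1') is shared by all ingroup taxa — unites the whole ingroup.
Only Alpha, Epsilon, and Eta show the derived state '1' for III, supporting them as a clade.
IV (derived state '1') is unique to Zeta (autapomorphy; uninformative for grouping).
V (derived state '0') is shared by Epsilon and Eta — a synapomorphy uniting that clade.
Most parsimonious ingroup topology: (((Epsilon,Eta),Alpha),Zeta).
Eta and Epsilon form a cherry on this tree, so they are sister taxa.

Epsilon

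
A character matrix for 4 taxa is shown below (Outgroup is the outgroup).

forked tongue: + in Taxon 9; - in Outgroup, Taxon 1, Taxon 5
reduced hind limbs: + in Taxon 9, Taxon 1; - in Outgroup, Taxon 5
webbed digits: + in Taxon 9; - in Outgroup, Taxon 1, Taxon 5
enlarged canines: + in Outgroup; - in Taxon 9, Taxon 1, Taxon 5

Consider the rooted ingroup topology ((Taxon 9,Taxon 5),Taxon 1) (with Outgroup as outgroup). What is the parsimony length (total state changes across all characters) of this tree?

5

Map each character onto ((Taxon 9,Taxon 5),Taxon 1) (rooted by Outgroup) and count the minimum state changes it requires (Fitch parsimony):
forked tongue: 1; reduced hind limbs: 2; webbed digits: 1; enlarged canines: 1.
Total tree length = 5.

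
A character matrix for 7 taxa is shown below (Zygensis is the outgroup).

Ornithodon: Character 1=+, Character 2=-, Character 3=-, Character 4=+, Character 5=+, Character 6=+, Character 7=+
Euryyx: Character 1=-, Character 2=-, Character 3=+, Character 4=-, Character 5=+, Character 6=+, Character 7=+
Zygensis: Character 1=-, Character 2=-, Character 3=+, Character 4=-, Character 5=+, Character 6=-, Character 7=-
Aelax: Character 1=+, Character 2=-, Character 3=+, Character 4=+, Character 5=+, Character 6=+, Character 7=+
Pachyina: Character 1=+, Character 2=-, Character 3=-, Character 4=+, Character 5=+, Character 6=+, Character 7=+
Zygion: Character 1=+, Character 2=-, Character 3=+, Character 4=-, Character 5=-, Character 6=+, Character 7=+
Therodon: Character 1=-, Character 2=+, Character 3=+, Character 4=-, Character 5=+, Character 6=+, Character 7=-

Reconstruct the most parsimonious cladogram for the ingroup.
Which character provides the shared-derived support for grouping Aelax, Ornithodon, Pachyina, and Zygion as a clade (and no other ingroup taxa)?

Character 1

Character polarity is set by the outgroup: the derived state is whichever differs from the outgroup's state, so for Character 3, Character 5 the derived state is '-', and for the remaining characters it is '+'.
Character 1 (derived state '+') is shared by Aelax, Ornithodon, Pachyina, and Zygion — a synapomorphy uniting that clade.
Character 2: derived state '+' in Therodon only — an autapomorphy, so it tells us nothing about relationships among taxa.
Character 3 (derived state '-') is shared by Ornithodon and Pachyina — a synapomorphy uniting that clade.
Character 4: derived state '+' in Aelax, Ornithodon, and Pachyina only — synapomorphy for {Aelax, Ornithodon, Pachyina}.
Character 5 (derived state '-') is unique to Zygion (autapomorphy; uninformative for grouping).
All ingroup taxa share the derived state '+' for Character 6; it defines the ingroup but does not resolve relationships within it.
Character 7: derived state '+' in Aelax, Euryyx, Ornithodon, Pachyina, and Zygion only — synapomorphy for {Aelax, Euryyx, Ornithodon, Pachyina, Zygion}.
Most parsimonious ingroup topology: (((((Ornithodon,Pachyina),Aelax),Zygion),Euryyx),Therodon).
The clade {Aelax, Ornithodon, Pachyina, Zygion} is supported by Character 1: its derived state '+' occurs in exactly those taxa and in no other taxon (including the outgroup).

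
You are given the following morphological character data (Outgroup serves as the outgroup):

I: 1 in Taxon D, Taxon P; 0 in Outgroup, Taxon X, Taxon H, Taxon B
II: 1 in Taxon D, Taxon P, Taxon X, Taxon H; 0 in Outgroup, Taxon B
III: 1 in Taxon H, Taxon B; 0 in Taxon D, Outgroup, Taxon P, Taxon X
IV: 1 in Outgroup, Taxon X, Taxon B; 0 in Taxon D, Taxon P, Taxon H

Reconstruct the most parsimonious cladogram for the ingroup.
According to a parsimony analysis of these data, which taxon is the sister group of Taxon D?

Character polarity is set by the outgroup: the derived state is whichever differs from the outgroup's state, so for IV the derived state is '0', and for the remaining characters it is '1'.
Only Taxon D and Taxon P show the derived state '1' for I, supporting them as a clade.
II: derived state '1' in Taxon D, Taxon H, Taxon P, and Taxon X only — synapomorphy for {Taxon D, Taxon H, Taxon P, Taxon X}.
III (state '1') occurs in Taxon B and Taxon H but conflicts with the nesting implied by the other characters — most parsimoniously interpreted as homoplasy.
Only Taxon D, Taxon H, and Taxon P show the derived state '0' for IV, supporting them as a clade.
Most parsimonious ingroup topology: ((Taxon X,((Taxon P,Taxon D),Taxon H)),Taxon B).
Taxon D and Taxon P form a cherry on this tree, so they are sister taxa.

Taxon P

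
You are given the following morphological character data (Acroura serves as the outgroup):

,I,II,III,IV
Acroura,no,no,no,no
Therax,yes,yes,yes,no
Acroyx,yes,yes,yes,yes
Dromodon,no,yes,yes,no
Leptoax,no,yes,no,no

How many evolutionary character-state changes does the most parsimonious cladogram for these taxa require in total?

4

The outgroup has state 'no' for every character, so 'yes' is the derived state throughout.
I (derived state 'yes') is shared by Acroyx and Therax — a synapomorphy uniting that clade.
II (derived state 'yes') is shared by all ingroup taxa — unites the whole ingroup.
III: derived state 'yes' in Acroyx, Dromodon, and Therax only — synapomorphy for {Acroyx, Dromodon, Therax}.
IV (derived state 'yes') is unique to Acroyx (autapomorphy; uninformative for grouping).
Most parsimonious ingroup topology: (((Therax,Acroyx),Dromodon),Leptoax).
Changes per character on this tree: I: 1; II: 1; III: 1; IV: 1.
Total = 4.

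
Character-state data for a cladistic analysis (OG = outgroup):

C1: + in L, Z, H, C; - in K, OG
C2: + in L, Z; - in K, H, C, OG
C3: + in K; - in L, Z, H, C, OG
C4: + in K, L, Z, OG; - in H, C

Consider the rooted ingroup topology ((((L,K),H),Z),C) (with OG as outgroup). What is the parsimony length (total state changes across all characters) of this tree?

7

Map each character onto ((((L,K),H),Z),C) (rooted by OG) and count the minimum state changes it requires (Fitch parsimony):
C1: 2; C2: 2; C3: 1; C4: 2.
Total tree length = 7.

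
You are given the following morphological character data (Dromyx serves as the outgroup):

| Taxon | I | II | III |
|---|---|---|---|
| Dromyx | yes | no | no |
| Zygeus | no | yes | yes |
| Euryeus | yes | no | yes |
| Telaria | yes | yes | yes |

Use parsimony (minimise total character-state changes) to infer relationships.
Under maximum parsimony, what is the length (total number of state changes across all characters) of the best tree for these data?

Character polarity is set by the outgroup: the derived state is whichever differs from the outgroup's state, so for I the derived state is 'no', and for the remaining characters it is 'yes'.
I: derived state 'no' in Zygeus only — an autapomorphy, so it tells us nothing about relationships among taxa.
II (derived state 'yes') is shared by Telaria and Zygeus — a synapomorphy uniting that clade.
III (derived state 'yes') is shared by all ingroup taxa — unites the whole ingroup.
Most parsimonious ingroup topology: ((Zygeus,Telaria),Euryeus).
Changes per character on this tree: I: 1; II: 1; III: 1.
Total = 3.

3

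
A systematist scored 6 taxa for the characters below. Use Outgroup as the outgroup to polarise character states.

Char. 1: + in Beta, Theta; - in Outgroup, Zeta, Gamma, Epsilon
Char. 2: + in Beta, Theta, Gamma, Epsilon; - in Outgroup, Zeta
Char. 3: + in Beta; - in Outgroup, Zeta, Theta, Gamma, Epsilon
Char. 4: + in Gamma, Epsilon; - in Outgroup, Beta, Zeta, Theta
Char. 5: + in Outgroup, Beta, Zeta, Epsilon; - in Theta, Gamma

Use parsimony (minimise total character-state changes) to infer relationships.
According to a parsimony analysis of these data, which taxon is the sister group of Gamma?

Epsilon

Character polarity is set by the outgroup: the derived state is whichever differs from the outgroup's state, so for Char. 5 the derived state is '-', and for the remaining characters it is '+'.
Char. 1 (derived state '+') is shared by Beta and Theta — a synapomorphy uniting that clade.
Only Beta, Epsilon, Gamma, and Theta show the derived state '+' for Char. 2, supporting them as a clade.
Char. 3 (derived state '+') is unique to Beta (autapomorphy; uninformative for grouping).
Only Epsilon and Gamma show the derived state '+' for Char. 4, supporting them as a clade.
Char. 5 (state '-') occurs in Gamma and Theta but conflicts with the nesting implied by the other characters — most parsimoniously interpreted as homoplasy.
Most parsimonious ingroup topology: (((Beta,Theta),(Gamma,Epsilon)),Zeta).
Gamma and Epsilon form a cherry on this tree, so they are sister taxa.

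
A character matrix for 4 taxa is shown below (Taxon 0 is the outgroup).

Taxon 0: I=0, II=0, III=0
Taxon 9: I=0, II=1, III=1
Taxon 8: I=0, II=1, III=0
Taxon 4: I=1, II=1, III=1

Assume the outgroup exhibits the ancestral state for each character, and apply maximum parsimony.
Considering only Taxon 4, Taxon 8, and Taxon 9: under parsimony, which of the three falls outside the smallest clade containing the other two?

The outgroup has state '0' for every character, so '1' is the derived state throughout.
I: derived state '1' in Taxon 4 only — an autapomorphy, so it tells us nothing about relationships among taxa.
II (derived state '1') is shared by all ingroup taxa — unites the whole ingroup.
III (derived state '1') is shared by Taxon 4 and Taxon 9 — a synapomorphy uniting that clade.
Most parsimonious ingroup topology: ((Taxon 9,Taxon 4),Taxon 8).
Taxon 4 and Taxon 9 share a more recent common ancestor with each other than either does with Taxon 8, so Taxon 8 is the least closely related of the three.

Taxon 8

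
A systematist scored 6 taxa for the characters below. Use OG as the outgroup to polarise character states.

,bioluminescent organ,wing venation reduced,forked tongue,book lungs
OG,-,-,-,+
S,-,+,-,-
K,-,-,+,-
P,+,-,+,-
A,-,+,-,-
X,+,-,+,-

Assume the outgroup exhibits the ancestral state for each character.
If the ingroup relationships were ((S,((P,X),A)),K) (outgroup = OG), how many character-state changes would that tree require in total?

Map each character onto ((S,((P,X),A)),K) (rooted by OG) and count the minimum state changes it requires (Fitch parsimony):
bioluminescent organ: 1; wing venation reduced: 2; forked tongue: 2; book lungs: 1.
Total tree length = 6.

6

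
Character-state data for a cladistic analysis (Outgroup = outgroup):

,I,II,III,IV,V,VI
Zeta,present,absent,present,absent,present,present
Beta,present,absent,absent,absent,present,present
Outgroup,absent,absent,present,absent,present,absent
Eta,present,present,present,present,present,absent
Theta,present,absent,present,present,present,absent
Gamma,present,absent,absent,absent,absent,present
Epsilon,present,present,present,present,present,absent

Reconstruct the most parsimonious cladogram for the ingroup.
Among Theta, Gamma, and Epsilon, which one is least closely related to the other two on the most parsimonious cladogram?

Gamma

Character polarity is set by the outgroup: the derived state is whichever differs from the outgroup's state, so for III, V the derived state is 'absent', and for the remaining characters it is 'present'.
All ingroup taxa share the derived state 'present' for I; it defines the ingroup but does not resolve relationships within it.
II (derived state 'present') is shared by Epsilon and Eta — a synapomorphy uniting that clade.
Only Beta and Gamma show the derived state 'absent' for III, supporting them as a clade.
Only Epsilon, Eta, and Theta show the derived state 'present' for IV, supporting them as a clade.
V (derived state 'absent') is unique to Gamma (autapomorphy; uninformative for grouping).
Only Beta, Gamma, and Zeta show the derived state 'present' for VI, supporting them as a clade.
Most parsimonious ingroup topology: (((Epsilon,Eta),Theta),((Beta,Gamma),Zeta)).
Epsilon and Theta share a more recent common ancestor with each other than either does with Gamma, so Gamma is the least closely related of the three.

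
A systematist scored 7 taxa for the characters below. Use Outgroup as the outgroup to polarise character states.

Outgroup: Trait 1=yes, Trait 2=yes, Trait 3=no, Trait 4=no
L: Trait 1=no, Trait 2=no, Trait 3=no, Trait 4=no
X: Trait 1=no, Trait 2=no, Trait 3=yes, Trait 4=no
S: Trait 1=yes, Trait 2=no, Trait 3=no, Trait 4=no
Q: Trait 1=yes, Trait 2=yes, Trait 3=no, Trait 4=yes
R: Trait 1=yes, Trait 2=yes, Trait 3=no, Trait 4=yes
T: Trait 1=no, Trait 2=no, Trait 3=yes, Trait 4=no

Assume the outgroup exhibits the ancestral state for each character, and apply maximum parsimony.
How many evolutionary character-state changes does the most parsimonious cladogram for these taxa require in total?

Character polarity is set by the outgroup: the derived state is whichever differs from the outgroup's state, so for Trait 1, Trait 2 the derived state is 'no', and for the remaining characters it is 'yes'.
Only L, T, and X show the derived state 'no' for Trait 1, supporting them as a clade.
Trait 2 (derived state 'no') is shared by L, S, T, and X — a synapomorphy uniting that clade.
Trait 3: derived state 'yes' in T and X only — synapomorphy for {T, X}.
Only Q and R show the derived state 'yes' for Trait 4, supporting them as a clade.
Most parsimonious ingroup topology: ((((X,T),L),S),(Q,R)).
Changes per character on this tree: Trait 1: 1; Trait 2: 1; Trait 3: 1; Trait 4: 1.
Total = 4.

4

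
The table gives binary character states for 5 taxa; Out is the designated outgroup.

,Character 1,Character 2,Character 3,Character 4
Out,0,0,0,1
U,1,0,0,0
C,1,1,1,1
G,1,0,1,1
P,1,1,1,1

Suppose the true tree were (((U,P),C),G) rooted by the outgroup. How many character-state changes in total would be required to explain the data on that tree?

6

Map each character onto (((U,P),C),G) (rooted by Out) and count the minimum state changes it requires (Fitch parsimony):
Character 1: 1; Character 2: 2; Character 3: 2; Character 4: 1.
Total tree length = 6.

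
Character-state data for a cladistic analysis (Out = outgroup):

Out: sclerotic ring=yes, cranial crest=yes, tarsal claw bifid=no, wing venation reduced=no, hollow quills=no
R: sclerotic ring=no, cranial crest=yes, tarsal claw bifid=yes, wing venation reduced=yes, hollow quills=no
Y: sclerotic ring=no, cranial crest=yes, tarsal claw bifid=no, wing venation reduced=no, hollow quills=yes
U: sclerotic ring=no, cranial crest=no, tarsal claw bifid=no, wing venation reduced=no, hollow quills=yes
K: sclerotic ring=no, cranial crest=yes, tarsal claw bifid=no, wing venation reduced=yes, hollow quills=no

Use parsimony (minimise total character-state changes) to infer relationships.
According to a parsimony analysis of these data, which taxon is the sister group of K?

R

Character polarity is set by the outgroup: the derived state is whichever differs from the outgroup's state, so for sclerotic ring, cranial crest the derived state is 'no', and for the remaining characters it is 'yes'.
sclerotic ring (derived state 'no') is shared by all ingroup taxa — unites the whole ingroup.
cranial crest: derived state 'no' in U only — an autapomorphy, so it tells us nothing about relationships among taxa.
tarsal claw bifid (derived state 'yes') is unique to R (autapomorphy; uninformative for grouping).
Only K and R show the derived state 'yes' for wing venation reduced, supporting them as a clade.
hollow quills: derived state 'yes' in U and Y only — synapomorphy for {U, Y}.
Most parsimonious ingroup topology: ((R,K),(Y,U)).
K and R form a cherry on this tree, so they are sister taxa.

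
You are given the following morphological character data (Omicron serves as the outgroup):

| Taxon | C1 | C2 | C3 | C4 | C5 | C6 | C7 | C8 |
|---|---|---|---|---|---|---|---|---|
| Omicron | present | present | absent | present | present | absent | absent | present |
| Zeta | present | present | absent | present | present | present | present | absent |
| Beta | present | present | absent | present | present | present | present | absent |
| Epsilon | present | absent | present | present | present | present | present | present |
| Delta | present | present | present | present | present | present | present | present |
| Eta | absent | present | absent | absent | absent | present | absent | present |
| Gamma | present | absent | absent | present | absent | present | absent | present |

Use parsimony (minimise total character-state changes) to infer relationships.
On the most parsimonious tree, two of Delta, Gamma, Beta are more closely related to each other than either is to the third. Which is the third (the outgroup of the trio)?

Gamma

Character polarity is set by the outgroup: the derived state is whichever differs from the outgroup's state, so for C1, C2, C4, C5, C8 the derived state is 'absent', and for the remaining characters it is 'present'.
C1: derived state 'absent' in Eta only — an autapomorphy, so it tells us nothing about relationships among taxa.
C2 (state 'absent') occurs in Epsilon and Gamma but conflicts with the nesting implied by the other characters — most parsimoniously interpreted as homoplasy.
Only Delta and Epsilon show the derived state 'present' for C3, supporting them as a clade.
C4 (derived state 'absent') is unique to Eta (autapomorphy; uninformative for grouping).
C5: derived state 'absent' in Eta and Gamma only — synapomorphy for {Eta, Gamma}.
All ingroup taxa share the derived state 'present' for C6; it defines the ingroup but does not resolve relationships within it.
Only Beta, Delta, Epsilon, and Zeta show the derived state 'present' for C7, supporting them as a clade.
C8 (derived state 'absent') is shared by Beta and Zeta — a synapomorphy uniting that clade.
Most parsimonious ingroup topology: (((Zeta,Beta),(Epsilon,Delta)),(Eta,Gamma)).
Delta and Beta share a more recent common ancestor with each other than either does with Gamma, so Gamma is the least closely related of the three.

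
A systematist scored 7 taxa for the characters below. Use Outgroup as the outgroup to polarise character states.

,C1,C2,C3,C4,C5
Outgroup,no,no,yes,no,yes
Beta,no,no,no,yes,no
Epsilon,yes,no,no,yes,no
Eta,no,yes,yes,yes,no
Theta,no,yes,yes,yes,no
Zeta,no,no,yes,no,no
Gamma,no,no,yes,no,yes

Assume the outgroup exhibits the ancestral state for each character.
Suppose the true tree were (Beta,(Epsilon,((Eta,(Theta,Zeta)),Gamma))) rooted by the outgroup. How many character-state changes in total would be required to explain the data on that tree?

Map each character onto (Beta,(Epsilon,((Eta,(Theta,Zeta)),Gamma))) (rooted by Outgroup) and count the minimum state changes it requires (Fitch parsimony):
C1: 1; C2: 2; C3: 2; C4: 3; C5: 2.
Total tree length = 10.

10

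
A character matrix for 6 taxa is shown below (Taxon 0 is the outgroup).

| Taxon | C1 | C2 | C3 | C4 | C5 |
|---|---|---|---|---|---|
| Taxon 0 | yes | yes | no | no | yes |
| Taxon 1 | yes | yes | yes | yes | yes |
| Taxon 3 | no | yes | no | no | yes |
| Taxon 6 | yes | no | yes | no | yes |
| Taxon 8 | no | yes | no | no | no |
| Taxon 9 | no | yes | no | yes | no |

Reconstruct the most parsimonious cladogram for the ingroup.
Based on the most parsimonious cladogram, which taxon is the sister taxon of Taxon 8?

Character polarity is set by the outgroup: the derived state is whichever differs from the outgroup's state, so for C1, C2, C5 the derived state is 'no', and for the remaining characters it is 'yes'.
C1 (derived state 'no') is shared by Taxon 3, Taxon 8, and Taxon 9 — a synapomorphy uniting that clade.
C2 (derived state 'no') is unique to Taxon 6 (autapomorphy; uninformative for grouping).
Only Taxon 1 and Taxon 6 show the derived state 'yes' for C3, supporting them as a clade.
C4 groups Taxon 1 and Taxon 9, which is incompatible with the clades supported by the remaining characters; treating it as convergent (homoplasy) costs fewer steps than any alternative tree.
C5 (derived state 'no') is shared by Taxon 8 and Taxon 9 — a synapomorphy uniting that clade.
Most parsimonious ingroup topology: ((Taxon 1,Taxon 6),(Taxon 3,(Taxon 8,Taxon 9))).
Taxon 8 and Taxon 9 form a cherry on this tree, so they are sister taxa.

Taxon 9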